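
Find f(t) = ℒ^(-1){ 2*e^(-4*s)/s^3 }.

f(t) = Heaviside(t - 4)*((t - 4)^2)

The factor e^(-4s) signals a time shift by c = 4 (second shifting theorem).
L{t^2} = 2!/s^3 = 2/s^3, so L^-1{2/s^3} = t^2.
Hence the inverse is u(t - 4) times that function evaluated at t - 4.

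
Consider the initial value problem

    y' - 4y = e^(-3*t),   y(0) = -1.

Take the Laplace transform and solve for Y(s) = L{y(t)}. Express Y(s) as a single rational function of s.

Take the Laplace transform of both sides.
Using L{y'} = sY - y(0) = sY - (-1), the left side becomes (s - 4)Y - (-1).
The right side is L{e^(-3*t)} = 1/(s + 3).
So (s - 4)Y = 1/(s + 3) + (-1).
Divide through and combine into a single rational function.

Y(s) = (-s - 2)/(s^2 - s - 12)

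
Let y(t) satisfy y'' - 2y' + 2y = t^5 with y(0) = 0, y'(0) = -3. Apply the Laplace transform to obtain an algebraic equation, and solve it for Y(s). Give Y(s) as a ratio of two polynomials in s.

Apply the Laplace transform to the equation.
With L{y''} = s^2 Y - s·y(0) - y'(0) and L{y'} = sY - y(0), with y(0) = 0, y'(0) = -3: the LHS transforms to (s^2 - 2*s + 2)Y - (-3).
The right side is L{t^5} = 120/s^6.
So (s^2 - 2*s + 2)Y = 120/s^6 + (-3).
Isolate Y and clear denominators.

Y(s) = (-3*s^6 + 120)/(s^8 - 2*s^7 + 2*s^6)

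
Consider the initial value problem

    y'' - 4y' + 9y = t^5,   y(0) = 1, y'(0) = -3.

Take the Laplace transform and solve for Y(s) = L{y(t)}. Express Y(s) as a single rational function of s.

Y(s) = (s^7 - 7*s^6 + 120)/(s^8 - 4*s^7 + 9*s^6)

Transform both sides with L{·}.
The derivative rules (L{y''} = s^2 Y - s·y(0) - y'(0) and L{y'} = sY - y(0), with y(0) = 1, y'(0) = -3) turn the left side into (s^2 - 4*s + 9)Y - (s - 7).
The right side is L{t^5} = 120/s^6.
So (s^2 - 4*s + 9)Y = 120/s^6 + (s - 7).
Solve for Y(s) and write it as one ratio of polynomials.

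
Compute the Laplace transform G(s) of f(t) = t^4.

L{t^4} = 4!/s^5 = 24/s^5.

G(s) = 24/s^5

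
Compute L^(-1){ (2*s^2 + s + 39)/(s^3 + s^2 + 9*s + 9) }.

Factor the denominator: s^3 + s^2 + 9*s + 9 = (s + 1)*(s^2 + 9).
Partial fraction decomposition gives [4/(s + 1)] + [-2*s/(s^2 + 9)] + [3/(s^2 + 9)].
Invert each term: 4/(s + 1) ↔ 4e^(-t); -2·s/(s^2 + 9) ↔ -2cos(3t); 1·3/(s^2 + 9) ↔ sin(3t).

sin(3*t) - 2*cos(3*t) + 4*exp(-t)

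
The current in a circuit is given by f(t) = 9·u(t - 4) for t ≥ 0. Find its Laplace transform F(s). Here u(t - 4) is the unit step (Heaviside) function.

F(s) = 9*exp(-4*s)/s

By the second shifting theorem, L{u(t - c)·g(t - c)} = e^(-cs)·G(s) with c = 4 and G(s) = L{g(t)}.
L{9} = 9/s.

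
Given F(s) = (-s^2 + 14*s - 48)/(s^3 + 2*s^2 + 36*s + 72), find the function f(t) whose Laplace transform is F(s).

Factor the denominator: s^3 + 2*s^2 + 36*s + 72 = (s + 2)*(s^2 + 36).
Partial fraction decomposition gives [-2/(s + 2)] + [s/(s^2 + 36)] + [12/(s^2 + 36)].
Invert each term: -2/(s + 2) ↔ -2e^(-2t); 1·s/(s^2 + 36) ↔ cos(6t); 2·6/(s^2 + 36) ↔ 2sin(6t).

f(t) = 2*sin(6*t) + cos(6*t) - 2*exp(-2*t)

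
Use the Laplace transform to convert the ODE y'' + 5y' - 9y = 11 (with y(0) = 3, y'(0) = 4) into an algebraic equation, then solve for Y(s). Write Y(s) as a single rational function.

Take the Laplace transform of both sides.
With L{y''} = s^2 Y - s·y(0) - y'(0) and L{y'} = sY - y(0), with y(0) = 3, y'(0) = 4: the LHS transforms to (s^2 + 5*s - 9)Y - (3*s + 19).
The right side is L{11} = 11/s.
So (s^2 + 5*s - 9)Y = 11/s + (3*s + 19).
Divide through and combine into a single rational function.

Y(s) = (3*s^2 + 19*s + 11)/(s^3 + 5*s^2 - 9*s)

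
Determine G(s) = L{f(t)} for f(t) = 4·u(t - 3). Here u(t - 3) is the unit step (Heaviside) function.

By the second shifting theorem, L{u(t - c)·g(t - c)} = e^(-cs)·H(s) with c = 3 and H(s) = L{g(t)}.
L{4} = 4/s.

G(s) = 4*exp(-3*s)/s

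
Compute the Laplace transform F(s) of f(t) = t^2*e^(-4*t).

L{e^(-4t)} = 1/(s + 4).
Then apply L{t^2·g(t)} = (-1)^2 d^2/ds^2[G(s)] with G(s) = 1/(s + 4):
differentiating 2 times and applying the sign gives 2/(s + 4)^3.

F(s) = 2/(s + 4)^3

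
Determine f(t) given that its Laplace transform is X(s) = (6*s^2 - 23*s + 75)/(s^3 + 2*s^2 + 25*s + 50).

f(t) = -5*sin(5*t) + cos(5*t) + 5*exp(-2*t)

Factor the denominator: s^3 + 2*s^2 + 25*s + 50 = (s + 2)*(s^2 + 25).
Partial fraction decomposition gives [5/(s + 2)] + [s/(s^2 + 25)] + [-25/(s^2 + 25)].
Invert each term: 5/(s + 2) ↔ 5e^(-2t); 1·s/(s^2 + 25) ↔ cos(5t); -5·5/(s^2 + 25) ↔ -5sin(5t).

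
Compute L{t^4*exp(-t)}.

24/(s + 1)^5

L{t^4} = 4!/s^5 = 24/s^5.
By the first shifting theorem, multiplying by e^(-t) replaces s with s + 1.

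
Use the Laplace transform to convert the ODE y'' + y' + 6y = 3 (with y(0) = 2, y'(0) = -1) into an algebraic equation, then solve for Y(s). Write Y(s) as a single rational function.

Y(s) = (2*s^2 + s + 3)/(s^3 + s^2 + 6*s)

Transform both sides with L{·}.
With L{y''} = s^2 Y - s·y(0) - y'(0) and L{y'} = sY - y(0), with y(0) = 2, y'(0) = -1: the LHS transforms to (s^2 + s + 6)Y - (2*s + 1).
The right side is L{3} = 3/s.
So (s^2 + s + 6)Y = 3/s + (2*s + 1).
Divide through and combine into a single rational function.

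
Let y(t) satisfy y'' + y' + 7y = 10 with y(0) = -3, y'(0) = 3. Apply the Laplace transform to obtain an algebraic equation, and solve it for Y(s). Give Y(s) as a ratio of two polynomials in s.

Transform both sides with L{·}.
The derivative rules (L{y''} = s^2 Y - s·y(0) - y'(0) and L{y'} = sY - y(0), with y(0) = -3, y'(0) = 3) turn the left side into (s^2 + s + 7)Y - (-3*s).
The right side is L{10} = 10/s.
So (s^2 + s + 7)Y = 10/s + (-3*s).
Divide through and combine into a single rational function.

Y(s) = (-3*s^2 + 10)/(s^3 + s^2 + 7*s)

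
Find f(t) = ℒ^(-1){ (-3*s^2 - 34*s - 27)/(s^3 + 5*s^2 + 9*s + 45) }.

f(t) = -3*sin(3*t) - 5*cos(3*t) + 2*exp(-5*t)

Factor the denominator: s^3 + 5*s^2 + 9*s + 45 = (s + 5)*(s^2 + 9).
Partial fraction decomposition gives [2/(s + 5)] + [-5*s/(s^2 + 9)] + [-9/(s^2 + 9)].
Invert each term: 2/(s + 5) ↔ 2e^(-5t); -5·s/(s^2 + 9) ↔ -5cos(3t); -3·3/(s^2 + 9) ↔ -3sin(3t).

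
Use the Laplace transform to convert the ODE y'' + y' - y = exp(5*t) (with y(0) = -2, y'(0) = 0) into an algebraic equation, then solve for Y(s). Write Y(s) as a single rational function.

Laplace-transform each side.
With L{y''} = s^2 Y - s·y(0) - y'(0) and L{y'} = sY - y(0), with y(0) = -2, y'(0) = 0: the LHS transforms to (s^2 + s - 1)Y - (-2*s - 2).
The right side is L{exp(5*t)} = 1/(s - 5).
So (s^2 + s - 1)Y = 1/(s - 5) + (-2*s - 2).
Divide through and combine into a single rational function.

Y(s) = (-2*s^2 + 8*s + 11)/(s^3 - 4*s^2 - 6*s + 5)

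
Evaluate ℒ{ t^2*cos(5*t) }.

2*s*(s^2 - 75)/(s^2 + 25)^3

L{cos(5t)} = s/(s^2 + 25).
Then apply L{t^2·g(t)} = (-1)^2 d^2/ds^2[G(s)] with G(s) = s/(s^2 + 25):
differentiating 2 times and applying the sign gives 2*s*(s^2 - 75)/(s^2 + 25)^3.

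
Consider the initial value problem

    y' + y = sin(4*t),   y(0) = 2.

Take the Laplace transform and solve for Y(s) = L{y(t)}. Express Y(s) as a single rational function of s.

Apply the Laplace transform to the equation.
Using L{y'} = sY - y(0) = sY - 2, the left side becomes (s + 1)Y - (2).
The right side is L{sin(4*t)} = 4/(s^2 + 16).
So (s + 1)Y = 4/(s^2 + 16) + (2).
Solve for Y(s) and write it as one ratio of polynomials.

Y(s) = (2*s^2 + 36)/(s^3 + s^2 + 16*s + 16)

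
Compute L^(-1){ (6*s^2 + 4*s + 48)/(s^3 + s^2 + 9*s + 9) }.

Factor the denominator: s^3 + s^2 + 9*s + 9 = (s + 1)*(s^2 + 9).
Partial fraction decomposition gives [5/(s + 1)] + [s/(s^2 + 9)] + [3/(s^2 + 9)].
Invert each term: 5/(s + 1) ↔ 5e^(-t); 1·s/(s^2 + 9) ↔ cos(3t); 1·3/(s^2 + 9) ↔ sin(3t).

sin(3*t) + cos(3*t) + 5*exp(-t)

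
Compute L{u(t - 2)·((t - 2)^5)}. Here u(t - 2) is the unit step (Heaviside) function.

By the second shifting theorem, L{u(t - c)·g(t - c)} = e^(-cs)·H(s) with c = 2 and H(s) = L{g(t)}.
L{t^5} = 5!/s^6 = 120/s^6.

120*exp(-2*s)/s^6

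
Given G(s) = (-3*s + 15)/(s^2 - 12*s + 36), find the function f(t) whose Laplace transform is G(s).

Factor the denominator: s^2 - 12*s + 36 = (s - 6)^2.
Partial fraction decomposition gives [-3/(s - 6)] + [-3/(s - 6)^2].
Invert each term: -3/(s - 6) ↔ -3e^(6t); -3/(s - 6)^2 ↔ -3t·e^(6t).

f(t) = -3*t*exp(6*t) - 3*exp(6*t)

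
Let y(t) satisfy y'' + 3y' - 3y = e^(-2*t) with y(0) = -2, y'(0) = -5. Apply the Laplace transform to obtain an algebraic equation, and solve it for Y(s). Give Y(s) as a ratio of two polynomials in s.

Transform both sides with L{·}.
With L{y''} = s^2 Y - s·y(0) - y'(0) and L{y'} = sY - y(0), with y(0) = -2, y'(0) = -5: the LHS transforms to (s^2 + 3*s - 3)Y - (-2*s - 11).
The right side is L{e^(-2*t)} = 1/(s + 2).
So (s^2 + 3*s - 3)Y = 1/(s + 2) + (-2*s - 11).
Divide through and combine into a single rational function.

Y(s) = (-2*s^2 - 15*s - 21)/(s^3 + 5*s^2 + 3*s - 6)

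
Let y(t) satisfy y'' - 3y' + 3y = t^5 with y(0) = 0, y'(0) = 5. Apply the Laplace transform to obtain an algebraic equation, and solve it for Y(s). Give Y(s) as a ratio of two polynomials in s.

Y(s) = (5*s^6 + 120)/(s^8 - 3*s^7 + 3*s^6)

Take the Laplace transform of both sides.
With L{y''} = s^2 Y - s·y(0) - y'(0) and L{y'} = sY - y(0), with y(0) = 0, y'(0) = 5: the LHS transforms to (s^2 - 3*s + 3)Y - (5).
The right side is L{t^5} = 120/s^6.
So (s^2 - 3*s + 3)Y = 120/s^6 + (5).
Divide through and combine into a single rational function.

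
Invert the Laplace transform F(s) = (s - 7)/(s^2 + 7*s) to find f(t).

Factor the denominator: s^2 + 7*s = s*(s + 7).
Partial fraction decomposition gives [-1/s] + [2/(s + 7)].
Invert each term: -1/(s - 0) ↔ -e^(0t); 2/(s + 7) ↔ 2e^(-7t).

f(t) = -1 + 2*exp(-7*t)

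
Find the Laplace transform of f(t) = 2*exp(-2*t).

L{2} = 2/s.
By the first shifting theorem, multiplying by e^(-2t) replaces s with s + 2.

2/(s + 2)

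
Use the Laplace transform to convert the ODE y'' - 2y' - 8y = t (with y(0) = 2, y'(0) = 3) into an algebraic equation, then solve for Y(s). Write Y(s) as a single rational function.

Take the Laplace transform of both sides.
The derivative rules (L{y''} = s^2 Y - s·y(0) - y'(0) and L{y'} = sY - y(0), with y(0) = 2, y'(0) = 3) turn the left side into (s^2 - 2*s - 8)Y - (2*s - 1).
The right side is L{t} = s^(-2).
So (s^2 - 2*s - 8)Y = s^(-2) + (2*s - 1).
Divide through and combine into a single rational function.

Y(s) = (2*s^3 - s^2 + 1)/(s^4 - 2*s^3 - 8*s^2)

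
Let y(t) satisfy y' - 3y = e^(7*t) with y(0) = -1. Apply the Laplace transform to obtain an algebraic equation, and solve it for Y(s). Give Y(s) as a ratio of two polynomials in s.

Laplace-transform each side.
With L{y'} = sY - y(0) = sY - (-1): the LHS transforms to (s - 3)Y - (-1).
The right side is L{e^(7*t)} = 1/(s - 7).
So (s - 3)Y = 1/(s - 7) + (-1).
Solve for Y(s) and write it as one ratio of polynomials.

Y(s) = (-s + 8)/(s^2 - 10*s + 21)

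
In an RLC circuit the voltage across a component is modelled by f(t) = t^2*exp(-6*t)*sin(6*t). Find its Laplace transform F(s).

L{sin(6t)} = 6/(s^2 + 36).
Multiplying by e^(-6t) shifts s → s + 6, so L{exp(-6*t)*sin(6*t)} = 6/((s + 6)^2 + 36).
Then apply L{t^2·g(t)} = (-1)^2 d^2/ds^2[G(s)] with G(s) = 6/((s + 6)^2 + 36):
differentiating 2 times and applying the sign gives 36*(s^2 + 12*s + 24)/(s^2 + 12*s + 72)^3.

F(s) = 36*(s^2 + 12*s + 24)/(s^2 + 12*s + 72)^3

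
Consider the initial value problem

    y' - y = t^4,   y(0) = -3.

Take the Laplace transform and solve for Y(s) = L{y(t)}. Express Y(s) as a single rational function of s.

Transform both sides with L{·}.
Using L{y'} = sY - y(0) = sY - (-3), the left side becomes (s - 1)Y - (-3).
The right side is L{t^4} = 24/s^5.
So (s - 1)Y = 24/s^5 + (-3).
Isolate Y and clear denominators.

Y(s) = (-3*s^5 + 24)/(s^6 - s^5)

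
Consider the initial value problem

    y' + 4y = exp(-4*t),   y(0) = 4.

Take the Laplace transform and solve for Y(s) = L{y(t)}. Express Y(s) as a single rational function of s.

Y(s) = (4*s + 17)/(s^2 + 8*s + 16)

Transform both sides with L{·}.
Using L{y'} = sY - y(0) = sY - 4, the left side becomes (s + 4)Y - (4).
The right side is L{exp(-4*t)} = 1/(s + 4).
So (s + 4)Y = 1/(s + 4) + (4).
Solve for Y(s) and write it as one ratio of polynomials.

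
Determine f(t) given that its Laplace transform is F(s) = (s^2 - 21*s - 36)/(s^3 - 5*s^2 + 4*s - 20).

Factor the denominator: s^3 - 5*s^2 + 4*s - 20 = (s - 5)*(s^2 + 4).
Partial fraction decomposition gives [-4/(s - 5)] + [5*s/(s^2 + 4)] + [4/(s^2 + 4)].
Invert each term: -4/(s - 5) ↔ -4e^(5t); 5·s/(s^2 + 4) ↔ 5cos(2t); 2·2/(s^2 + 4) ↔ 2sin(2t).

f(t) = -4*exp(5*t) + 2*sin(2*t) + 5*cos(2*t)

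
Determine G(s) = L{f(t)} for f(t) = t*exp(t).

G(s) = (s - 1)^(-2)

L{e^(t)} = 1/(s - 1).
Then apply L{t·g(t)} = -d/ds[H(s)] with H(s) = 1/(s - 1):
differentiating 1 time and applying the sign gives (s - 1)^(-2).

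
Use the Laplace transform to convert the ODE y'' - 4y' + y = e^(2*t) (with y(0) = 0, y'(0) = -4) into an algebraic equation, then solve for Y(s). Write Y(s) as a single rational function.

Y(s) = (-4*s + 9)/(s^3 - 6*s^2 + 9*s - 2)

Transform both sides with L{·}.
With L{y''} = s^2 Y - s·y(0) - y'(0) and L{y'} = sY - y(0), with y(0) = 0, y'(0) = -4: the LHS transforms to (s^2 - 4*s + 1)Y - (-4).
The right side is L{e^(2*t)} = 1/(s - 2).
So (s^2 - 4*s + 1)Y = 1/(s - 2) + (-4).
Isolate Y and clear denominators.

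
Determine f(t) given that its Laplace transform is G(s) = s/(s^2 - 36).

Since L{cosh(6t)} = s/(s^2 - 36), the inverse is cosh(6*t).

f(t) = cosh(6*t)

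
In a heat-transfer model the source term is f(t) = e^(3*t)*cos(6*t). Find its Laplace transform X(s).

L{cos(6t)} = s/(s^2 + 36).
By the first shifting theorem, multiplying by e^(3t) replaces s with s - 3.

X(s) = (s - 3)/((s - 3)^2 + 36)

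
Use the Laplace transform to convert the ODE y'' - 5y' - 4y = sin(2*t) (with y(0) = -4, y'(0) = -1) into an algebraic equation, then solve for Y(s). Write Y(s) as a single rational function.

Laplace-transform each side.
The derivative rules (L{y''} = s^2 Y - s·y(0) - y'(0) and L{y'} = sY - y(0), with y(0) = -4, y'(0) = -1) turn the left side into (s^2 - 5*s - 4)Y - (-4*s + 19).
The right side is L{sin(2*t)} = 2/(s^2 + 4).
So (s^2 - 5*s - 4)Y = 2/(s^2 + 4) + (-4*s + 19).
Solve for Y(s) and write it as one ratio of polynomials.

Y(s) = (-4*s^3 + 19*s^2 - 16*s + 78)/(s^4 - 5*s^3 - 20*s - 16)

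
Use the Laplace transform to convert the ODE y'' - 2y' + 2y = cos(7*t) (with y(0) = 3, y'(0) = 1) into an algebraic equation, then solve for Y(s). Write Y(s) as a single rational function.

Y(s) = (3*s^3 - 5*s^2 + 148*s - 245)/(s^4 - 2*s^3 + 51*s^2 - 98*s + 98)

Apply the Laplace transform to the equation.
The derivative rules (L{y''} = s^2 Y - s·y(0) - y'(0) and L{y'} = sY - y(0), with y(0) = 3, y'(0) = 1) turn the left side into (s^2 - 2*s + 2)Y - (3*s - 5).
The right side is L{cos(7*t)} = s/(s^2 + 49).
So (s^2 - 2*s + 2)Y = s/(s^2 + 49) + (3*s - 5).
Isolate Y and clear denominators.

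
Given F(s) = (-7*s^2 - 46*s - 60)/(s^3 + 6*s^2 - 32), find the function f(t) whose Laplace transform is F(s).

f(t) = -2*t*exp(-4*t) - 5*exp(2*t) - 2*exp(-4*t)

Factor the denominator: s^3 + 6*s^2 - 32 = (s - 2)*(s + 4)^2.
Partial fraction decomposition gives [-2/(s + 4)] + [-2/(s + 4)^2] + [-5/(s - 2)].
Invert each term: -2/(s + 4) ↔ -2e^(-4t); -2/(s + 4)^2 ↔ -2t·e^(-4t); -5/(s - 2) ↔ -5e^(2t).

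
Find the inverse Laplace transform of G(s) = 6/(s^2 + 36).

Since L{sin(6t)} = 6/(s^2 + 36), the inverse is sin(6*t).

sin(6*t)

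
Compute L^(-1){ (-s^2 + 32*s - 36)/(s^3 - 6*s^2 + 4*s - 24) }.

3*exp(6*t) + 4*sin(2*t) - 4*cos(2*t)

Factor the denominator: s^3 - 6*s^2 + 4*s - 24 = (s - 6)*(s^2 + 4).
Partial fraction decomposition gives [3/(s - 6)] + [-4*s/(s^2 + 4)] + [8/(s^2 + 4)].
Invert each term: 3/(s - 6) ↔ 3e^(6t); -4·s/(s^2 + 4) ↔ -4cos(2t); 4·2/(s^2 + 4) ↔ 4sin(2t).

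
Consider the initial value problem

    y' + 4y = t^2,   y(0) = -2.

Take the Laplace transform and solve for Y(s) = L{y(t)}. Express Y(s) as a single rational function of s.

Take the Laplace transform of both sides.
The derivative rules (L{y'} = sY - y(0) = sY - (-2)) turn the left side into (s + 4)Y - (-2).
The right side is L{t^2} = 2/s^3.
So (s + 4)Y = 2/s^3 + (-2).
Solve for Y(s) and write it as one ratio of polynomials.

Y(s) = (-2*s^3 + 2)/(s^4 + 4*s^3)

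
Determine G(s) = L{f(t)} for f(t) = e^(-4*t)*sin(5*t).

G(s) = 5/((s + 4)^2 + 25)

L{sin(5t)} = 5/(s^2 + 25).
By the first shifting theorem, multiplying by e^(-4t) replaces s with s + 4.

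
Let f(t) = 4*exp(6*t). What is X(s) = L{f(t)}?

L{4} = 4/s.
By the first shifting theorem, multiplying by e^(6t) replaces s with s - 6.

X(s) = 4/(s - 6)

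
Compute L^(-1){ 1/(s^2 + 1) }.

sin(t)

Since L{sin(t)} = 1/(s^2 + 1), the inverse is sin(t).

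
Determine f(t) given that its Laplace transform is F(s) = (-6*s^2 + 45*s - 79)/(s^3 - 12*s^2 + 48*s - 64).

Factor the denominator: s^3 - 12*s^2 + 48*s - 64 = (s - 4)^3.
Partial fraction decomposition gives [-6/(s - 4)] + [-3/(s - 4)^2] + [5/(s - 4)^3].
Invert each term: -6/(s - 4) ↔ -6e^(4t); -3/(s - 4)^2 ↔ -3t·e^(4t); 5/(s - 4)^3 ↔ (5/2)t^2·e^(4t).

f(t) = 5*t^2*exp(4*t)/2 - 3*t*exp(4*t) - 6*exp(4*t)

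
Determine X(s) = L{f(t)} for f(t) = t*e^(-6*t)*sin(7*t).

L{sin(7t)} = 7/(s^2 + 49).
Multiplying by e^(-6t) shifts s → s + 6, so L{e^(-6*t)*sin(7*t)} = 7/((s + 6)^2 + 49).
Then apply L{t·g(t)} = -d/ds[G(s)] with G(s) = 7/((s + 6)^2 + 49):
differentiating 1 time and applying the sign gives 14*(s + 6)/(s^2 + 12*s + 85)^2.

X(s) = 14*(s + 6)/(s^2 + 12*s + 85)^2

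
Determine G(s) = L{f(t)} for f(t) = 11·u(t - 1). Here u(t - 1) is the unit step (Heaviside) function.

By the second shifting theorem, L{u(t - c)·g(t - c)} = e^(-cs)·H(s) with c = 1 and H(s) = L{g(t)}.
L{11} = 11/s.

G(s) = 11*exp(-s)/s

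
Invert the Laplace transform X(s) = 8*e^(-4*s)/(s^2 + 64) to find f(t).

f(t) = Heaviside(t - 4)*(sin(8*t - 32))

The factor e^(-4s) signals a time shift by c = 4 (second shifting theorem).
L{sin(8t)} = 8/(s^2 + 64), so L^-1{8/(s^2 + 64)} = sin(8*t).
Hence the inverse is u(t - 4) times that function evaluated at t - 4.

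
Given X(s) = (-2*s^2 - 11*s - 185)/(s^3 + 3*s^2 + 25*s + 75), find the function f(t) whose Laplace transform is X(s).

Factor the denominator: s^3 + 3*s^2 + 25*s + 75 = (s + 3)*(s^2 + 25).
Partial fraction decomposition gives [-5/(s + 3)] + [3*s/(s^2 + 25)] + [-20/(s^2 + 25)].
Invert each term: -5/(s + 3) ↔ -5e^(-3t); 3·s/(s^2 + 25) ↔ 3cos(5t); -4·5/(s^2 + 25) ↔ -4sin(5t).

f(t) = -4*sin(5*t) + 3*cos(5*t) - 5*exp(-3*t)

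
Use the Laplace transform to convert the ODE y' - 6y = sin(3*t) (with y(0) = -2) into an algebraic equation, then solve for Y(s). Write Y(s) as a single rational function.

Y(s) = (-2*s^2 - 15)/(s^3 - 6*s^2 + 9*s - 54)

Transform both sides with L{·}.
The derivative rules (L{y'} = sY - y(0) = sY - (-2)) turn the left side into (s - 6)Y - (-2).
The right side is L{sin(3*t)} = 3/(s^2 + 9).
So (s - 6)Y = 3/(s^2 + 9) + (-2).
Divide through and combine into a single rational function.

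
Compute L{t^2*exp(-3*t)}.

2/(s + 3)^3

L{e^(-3t)} = 1/(s + 3).
Then apply L{t^2·g(t)} = (-1)^2 d^2/ds^2[G(s)] with G(s) = 1/(s + 3):
differentiating 2 times and applying the sign gives 2/(s + 3)^3.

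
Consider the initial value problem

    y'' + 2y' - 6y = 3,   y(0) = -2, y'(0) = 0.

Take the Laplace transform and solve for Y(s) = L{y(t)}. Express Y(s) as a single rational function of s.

Apply the Laplace transform to the equation.
The derivative rules (L{y''} = s^2 Y - s·y(0) - y'(0) and L{y'} = sY - y(0), with y(0) = -2, y'(0) = 0) turn the left side into (s^2 + 2*s - 6)Y - (-2*s - 4).
The right side is L{3} = 3/s.
So (s^2 + 2*s - 6)Y = 3/s + (-2*s - 4).
Divide through and combine into a single rational function.

Y(s) = (-2*s^2 - 4*s + 3)/(s^3 + 2*s^2 - 6*s)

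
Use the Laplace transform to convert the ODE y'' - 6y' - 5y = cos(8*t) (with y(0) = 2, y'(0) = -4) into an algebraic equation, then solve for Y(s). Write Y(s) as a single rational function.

Y(s) = (2*s^3 - 16*s^2 + 129*s - 1024)/(s^4 - 6*s^3 + 59*s^2 - 384*s - 320)

Transform both sides with L{·}.
With L{y''} = s^2 Y - s·y(0) - y'(0) and L{y'} = sY - y(0), with y(0) = 2, y'(0) = -4: the LHS transforms to (s^2 - 6*s - 5)Y - (2*s - 16).
The right side is L{cos(8*t)} = s/(s^2 + 64).
So (s^2 - 6*s - 5)Y = s/(s^2 + 64) + (2*s - 16).
Isolate Y and clear denominators.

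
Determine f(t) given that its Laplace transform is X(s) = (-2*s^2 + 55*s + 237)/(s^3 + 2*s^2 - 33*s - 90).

Factor the denominator: s^3 + 2*s^2 - 33*s - 90 = (s - 6)*(s + 3)*(s + 5).
Partial fraction decomposition gives [-3/(s + 3)] + [-4/(s + 5)] + [5/(s - 6)].
Invert each term: -3/(s + 3) ↔ -3e^(-3t); -4/(s + 5) ↔ -4e^(-5t); 5/(s - 6) ↔ 5e^(6t).

f(t) = 5*exp(6*t) - 3*exp(-3*t) - 4*exp(-5*t)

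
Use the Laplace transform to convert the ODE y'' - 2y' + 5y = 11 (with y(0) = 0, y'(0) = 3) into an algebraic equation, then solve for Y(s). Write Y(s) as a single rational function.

Transform both sides with L{·}.
The derivative rules (L{y''} = s^2 Y - s·y(0) - y'(0) and L{y'} = sY - y(0), with y(0) = 0, y'(0) = 3) turn the left side into (s^2 - 2*s + 5)Y - (3).
The right side is L{11} = 11/s.
So (s^2 - 2*s + 5)Y = 11/s + (3).
Solve for Y(s) and write it as one ratio of polynomials.

Y(s) = (3*s + 11)/(s^3 - 2*s^2 + 5*s)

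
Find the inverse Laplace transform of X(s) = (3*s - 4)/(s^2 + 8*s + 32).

-4*exp(-4*t)*sin(4*t) + 3*exp(-4*t)*cos(4*t)

Complete the square in the denominator: s^2 + 8*s + 32 = (s + 4)^2 + 4^2.
Split the numerator to match: 3*s - 4 = 3·(s + 4) - 4·4.
Invert each term: 3·(s + 4)/((s + 4)^2 + 16) ↔ 3e^(-4t)cos(4t); -4·4/((s + 4)^2 + 16) ↔ -4e^(-4t)sin(4t).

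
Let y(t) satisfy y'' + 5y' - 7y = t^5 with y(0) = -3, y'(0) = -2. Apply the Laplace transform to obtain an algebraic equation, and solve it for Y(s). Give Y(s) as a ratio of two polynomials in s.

Take the Laplace transform of both sides.
The derivative rules (L{y''} = s^2 Y - s·y(0) - y'(0) and L{y'} = sY - y(0), with y(0) = -3, y'(0) = -2) turn the left side into (s^2 + 5*s - 7)Y - (-3*s - 17).
The right side is L{t^5} = 120/s^6.
So (s^2 + 5*s - 7)Y = 120/s^6 + (-3*s - 17).
Isolate Y and clear denominators.

Y(s) = (-3*s^7 - 17*s^6 + 120)/(s^8 + 5*s^7 - 7*s^6)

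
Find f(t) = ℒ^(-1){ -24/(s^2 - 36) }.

f(t) = -4*sinh(6*t)

Since L{sinh(6t)} = 6/(s^2 - 36), the inverse is sinh(6*t), scaled by -4.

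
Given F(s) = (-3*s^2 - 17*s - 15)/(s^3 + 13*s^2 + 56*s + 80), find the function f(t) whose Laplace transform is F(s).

Factor the denominator: s^3 + 13*s^2 + 56*s + 80 = (s + 4)^2*(s + 5).
Partial fraction decomposition gives [2/(s + 4)] + [5/(s + 4)^2] + [-5/(s + 5)].
Invert each term: 2/(s + 4) ↔ 2e^(-4t); 5/(s + 4)^2 ↔ 5t·e^(-4t); -5/(s + 5) ↔ -5e^(-5t).

f(t) = 5*t*exp(-4*t) + 2*exp(-4*t) - 5*exp(-5*t)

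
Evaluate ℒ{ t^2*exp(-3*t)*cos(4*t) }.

2*(s + 3)*(s^2 + 6*s - 39)/(s^2 + 6*s + 25)^3

L{cos(4t)} = s/(s^2 + 16).
Multiplying by e^(-3t) shifts s → s + 3, so L{exp(-3*t)*cos(4*t)} = (s + 3)/((s + 3)^2 + 16).
Then apply L{t^2·g(t)} = (-1)^2 d^2/ds^2[G(s)] with G(s) = (s + 3)/((s + 3)^2 + 16):
differentiating 2 times and applying the sign gives 2*(s + 3)*(s^2 + 6*s - 39)/(s^2 + 6*s + 25)^3.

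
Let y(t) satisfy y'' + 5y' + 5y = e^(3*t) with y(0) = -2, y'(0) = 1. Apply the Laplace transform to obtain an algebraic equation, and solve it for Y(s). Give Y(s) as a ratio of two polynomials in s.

Transform both sides with L{·}.
Using L{y''} = s^2 Y - s·y(0) - y'(0) and L{y'} = sY - y(0), with y(0) = -2, y'(0) = 1, the left side becomes (s^2 + 5*s + 5)Y - (-2*s - 9).
The right side is L{e^(3*t)} = 1/(s - 3).
So (s^2 + 5*s + 5)Y = 1/(s - 3) + (-2*s - 9).
Solve for Y(s) and write it as one ratio of polynomials.

Y(s) = (-2*s^2 - 3*s + 28)/(s^3 + 2*s^2 - 10*s - 15)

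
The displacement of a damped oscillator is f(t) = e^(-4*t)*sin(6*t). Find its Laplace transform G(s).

G(s) = 6/((s + 4)^2 + 36)

L{sin(6t)} = 6/(s^2 + 36).
By the first shifting theorem, multiplying by e^(-4t) replaces s with s + 4.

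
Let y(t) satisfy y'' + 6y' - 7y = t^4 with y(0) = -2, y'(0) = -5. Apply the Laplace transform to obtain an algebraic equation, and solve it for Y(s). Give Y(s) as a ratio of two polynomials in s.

Apply the Laplace transform to the equation.
With L{y''} = s^2 Y - s·y(0) - y'(0) and L{y'} = sY - y(0), with y(0) = -2, y'(0) = -5: the LHS transforms to (s^2 + 6*s - 7)Y - (-2*s - 17).
The right side is L{t^4} = 24/s^5.
So (s^2 + 6*s - 7)Y = 24/s^5 + (-2*s - 17).
Solve for Y(s) and write it as one ratio of polynomials.

Y(s) = (-2*s^6 - 17*s^5 + 24)/(s^7 + 6*s^6 - 7*s^5)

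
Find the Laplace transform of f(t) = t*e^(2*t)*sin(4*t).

8*(s - 2)/(s^2 - 4*s + 20)^2

L{sin(4t)} = 4/(s^2 + 16).
Multiplying by e^(2t) shifts s → s - 2, so L{e^(2*t)*sin(4*t)} = 4/((s - 2)^2 + 16).
Then apply L{t·g(t)} = -d/ds[G(s)] with G(s) = 4/((s - 2)^2 + 16):
differentiating 1 time and applying the sign gives 8*(s - 2)/(s^2 - 4*s + 20)^2.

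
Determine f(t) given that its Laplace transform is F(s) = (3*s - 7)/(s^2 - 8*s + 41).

f(t) = exp(4*t)*sin(5*t) + 3*exp(4*t)*cos(5*t)

Complete the square in the denominator: s^2 - 8*s + 41 = (s - 4)^2 + 5^2.
Split the numerator to match: 3*s - 7 = 3·(s - 4) + 1·5.
Invert each term: 3·(s - 4)/((s - 4)^2 + 25) ↔ 3e^(4t)cos(5t); 1·5/((s - 4)^2 + 25) ↔ e^(4t)sin(5t).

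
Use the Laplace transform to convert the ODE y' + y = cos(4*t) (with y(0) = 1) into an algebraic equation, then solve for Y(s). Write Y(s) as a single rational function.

Laplace-transform each side.
With L{y'} = sY - y(0) = sY - 1: the LHS transforms to (s + 1)Y - (1).
The right side is L{cos(4*t)} = s/(s^2 + 16).
So (s + 1)Y = s/(s^2 + 16) + (1).
Solve for Y(s) and write it as one ratio of polynomials.

Y(s) = (s^2 + s + 16)/(s^3 + s^2 + 16*s + 16)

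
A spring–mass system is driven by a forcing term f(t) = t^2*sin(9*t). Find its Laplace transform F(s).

L{sin(9t)} = 9/(s^2 + 81).
Then apply L{t^2·g(t)} = (-1)^2 d^2/ds^2[G(s)] with G(s) = 9/(s^2 + 81):
differentiating 2 times and applying the sign gives 54*(s^2 - 27)/(s^2 + 81)^3.

F(s) = 54*(s^2 - 27)/(s^2 + 81)^3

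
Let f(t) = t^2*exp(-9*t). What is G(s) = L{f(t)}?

L{e^(-9t)} = 1/(s + 9).
Then apply L{t^2·g(t)} = (-1)^2 d^2/ds^2[H(s)] with H(s) = 1/(s + 9):
differentiating 2 times and applying the sign gives 2/(s + 9)^3.

G(s) = 2/(s + 9)^3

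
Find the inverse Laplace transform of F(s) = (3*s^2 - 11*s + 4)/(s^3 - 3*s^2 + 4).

Factor the denominator: s^3 - 3*s^2 + 4 = (s - 2)^2*(s + 1).
Partial fraction decomposition gives [1/(s - 2)] + [-2/(s - 2)^2] + [2/(s + 1)].
Invert each term: 1/(s - 2) ↔ e^(2t); -2/(s - 2)^2 ↔ -2t·e^(2t); 2/(s + 1) ↔ 2e^(-t).

-2*t*exp(2*t) + exp(2*t) + 2*exp(-t)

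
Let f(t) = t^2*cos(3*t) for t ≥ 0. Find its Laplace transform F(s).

F(s) = 2*s*(s^2 - 27)/(s^2 + 9)^3

L{cos(3t)} = s/(s^2 + 9).
Then apply L{t^2·g(t)} = (-1)^2 d^2/ds^2[G(s)] with G(s) = s/(s^2 + 9):
differentiating 2 times and applying the sign gives 2*s*(s^2 - 27)/(s^2 + 9)^3.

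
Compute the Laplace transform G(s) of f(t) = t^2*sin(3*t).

L{sin(3t)} = 3/(s^2 + 9).
Then apply L{t^2·g(t)} = (-1)^2 d^2/ds^2[H(s)] with H(s) = 3/(s^2 + 9):
differentiating 2 times and applying the sign gives 18*(s^2 - 3)/(s^2 + 9)^3.

G(s) = 18*(s^2 - 3)/(s^2 + 9)^3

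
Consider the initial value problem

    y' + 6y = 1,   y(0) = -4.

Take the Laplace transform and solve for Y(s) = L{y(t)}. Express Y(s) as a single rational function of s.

Y(s) = (-4*s + 1)/(s^2 + 6*s)

Apply the Laplace transform to the equation.
Using L{y'} = sY - y(0) = sY - (-4), the left side becomes (s + 6)Y - (-4).
The right side is L{1} = 1/s.
So (s + 6)Y = 1/s + (-4).
Solve for Y(s) and write it as one ratio of polynomials.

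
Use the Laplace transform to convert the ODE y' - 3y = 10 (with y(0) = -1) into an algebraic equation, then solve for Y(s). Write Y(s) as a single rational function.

Y(s) = (-s + 10)/(s^2 - 3*s)

Transform both sides with L{·}.
With L{y'} = sY - y(0) = sY - (-1): the LHS transforms to (s - 3)Y - (-1).
The right side is L{10} = 10/s.
So (s - 3)Y = 10/s + (-1).
Solve for Y(s) and write it as one ratio of polynomials.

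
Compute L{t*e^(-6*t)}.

L{e^(-6t)} = 1/(s + 6).
Then apply L{t·g(t)} = -d/ds[G(s)] with G(s) = 1/(s + 6):
differentiating 1 time and applying the sign gives (s + 6)^(-2).

(s + 6)^(-2)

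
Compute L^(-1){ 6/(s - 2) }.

6*exp(2*t)

Since L{e^(2t)} = 1/(s - 2), the inverse is e^(2*t), scaled by 6.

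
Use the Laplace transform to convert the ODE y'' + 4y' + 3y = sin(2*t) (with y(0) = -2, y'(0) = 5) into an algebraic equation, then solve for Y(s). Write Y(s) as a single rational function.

Y(s) = (-2*s^3 - 3*s^2 - 8*s - 10)/(s^4 + 4*s^3 + 7*s^2 + 16*s + 12)

Take the Laplace transform of both sides.
With L{y''} = s^2 Y - s·y(0) - y'(0) and L{y'} = sY - y(0), with y(0) = -2, y'(0) = 5: the LHS transforms to (s^2 + 4*s + 3)Y - (-2*s - 3).
The right side is L{sin(2*t)} = 2/(s^2 + 4).
So (s^2 + 4*s + 3)Y = 2/(s^2 + 4) + (-2*s - 3).
Divide through and combine into a single rational function.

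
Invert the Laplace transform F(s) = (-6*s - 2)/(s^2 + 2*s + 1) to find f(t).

Factor the denominator: s^2 + 2*s + 1 = (s + 1)^2.
Partial fraction decomposition gives [-6/(s + 1)] + [4/(s + 1)^2].
Invert each term: -6/(s + 1) ↔ -6e^(-t); 4/(s + 1)^2 ↔ 4t·e^(-t).

f(t) = 4*t*exp(-t) - 6*exp(-t)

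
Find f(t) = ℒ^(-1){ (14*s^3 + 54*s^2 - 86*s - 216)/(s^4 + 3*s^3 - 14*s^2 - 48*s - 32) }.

f(t) = 5*exp(4*t) + 6*exp(-t) + 5*exp(-2*t) - 2*exp(-4*t)

Factor the denominator: s^4 + 3*s^3 - 14*s^2 - 48*s - 32 = (s - 4)*(s + 1)*(s + 2)*(s + 4).
Partial fraction decomposition gives [-2/(s + 4)] + [6/(s + 1)] + [5/(s + 2)] + [5/(s - 4)].
Invert each term: -2/(s + 4) ↔ -2e^(-4t); 6/(s + 1) ↔ 6e^(-t); 5/(s + 2) ↔ 5e^(-2t); 5/(s - 4) ↔ 5e^(4t).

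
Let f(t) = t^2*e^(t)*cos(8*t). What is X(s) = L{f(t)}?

L{cos(8t)} = s/(s^2 + 64).
Multiplying by e^(t) shifts s → s - 1, so L{e^(t)*cos(8*t)} = (s - 1)/((s - 1)^2 + 64).
Then apply L{t^2·g(t)} = (-1)^2 d^2/ds^2[G(s)] with G(s) = (s - 1)/((s - 1)^2 + 64):
differentiating 2 times and applying the sign gives 2*(s - 1)*(s^2 - 2*s - 191)/(s^2 - 2*s + 65)^3.

X(s) = 2*(s - 1)*(s^2 - 2*s - 191)/(s^2 - 2*s + 65)^3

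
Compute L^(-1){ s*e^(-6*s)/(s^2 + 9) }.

Heaviside(t - 6)*(cos(3*t - 18))

The factor e^(-6s) signals a time shift by c = 6 (second shifting theorem).
L{cos(3t)} = s/(s^2 + 9), so L^-1{s/(s^2 + 9)} = cos(3*t).
Hence the inverse is u(t - 6) times that function evaluated at t - 6.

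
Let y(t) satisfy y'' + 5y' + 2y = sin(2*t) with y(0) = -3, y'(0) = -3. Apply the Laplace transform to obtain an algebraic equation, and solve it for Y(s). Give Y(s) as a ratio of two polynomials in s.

Transform both sides with L{·}.
The derivative rules (L{y''} = s^2 Y - s·y(0) - y'(0) and L{y'} = sY - y(0), with y(0) = -3, y'(0) = -3) turn the left side into (s^2 + 5*s + 2)Y - (-3*s - 18).
The right side is L{sin(2*t)} = 2/(s^2 + 4).
So (s^2 + 5*s + 2)Y = 2/(s^2 + 4) + (-3*s - 18).
Divide through and combine into a single rational function.

Y(s) = (-3*s^3 - 18*s^2 - 12*s - 70)/(s^4 + 5*s^3 + 6*s^2 + 20*s + 8)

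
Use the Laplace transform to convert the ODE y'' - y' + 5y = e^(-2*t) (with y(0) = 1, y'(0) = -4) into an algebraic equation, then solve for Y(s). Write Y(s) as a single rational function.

Y(s) = (s^2 - 3*s - 9)/(s^3 + s^2 + 3*s + 10)

Apply the Laplace transform to the equation.
Using L{y''} = s^2 Y - s·y(0) - y'(0) and L{y'} = sY - y(0), with y(0) = 1, y'(0) = -4, the left side becomes (s^2 - s + 5)Y - (s - 5).
The right side is L{e^(-2*t)} = 1/(s + 2).
So (s^2 - s + 5)Y = 1/(s + 2) + (s - 5).
Isolate Y and clear denominators.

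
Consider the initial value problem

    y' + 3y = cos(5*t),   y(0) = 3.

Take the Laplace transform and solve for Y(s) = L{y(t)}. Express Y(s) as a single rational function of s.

Laplace-transform each side.
The derivative rules (L{y'} = sY - y(0) = sY - 3) turn the left side into (s + 3)Y - (3).
The right side is L{cos(5*t)} = s/(s^2 + 25).
So (s + 3)Y = s/(s^2 + 25) + (3).
Isolate Y and clear denominators.

Y(s) = (3*s^2 + s + 75)/(s^3 + 3*s^2 + 25*s + 75)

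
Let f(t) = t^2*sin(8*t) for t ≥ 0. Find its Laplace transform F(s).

F(s) = 16*(3*s^2 - 64)/(s^2 + 64)^3

L{sin(8t)} = 8/(s^2 + 64).
Then apply L{t^2·g(t)} = (-1)^2 d^2/ds^2[G(s)] with G(s) = 8/(s^2 + 64):
differentiating 2 times and applying the sign gives 16*(3*s^2 - 64)/(s^2 + 64)^3.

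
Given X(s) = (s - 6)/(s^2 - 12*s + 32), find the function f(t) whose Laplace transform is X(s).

Rewrite the denominator: s^2 - 12*s + 32 = (s - 6)^2 - 4.
The form in (s - 6) signals a first-shifting-theorem factor e^(6t).
Since L{cosh(2t)} = s/(s^2 - 4), the inverse is e^(6*t)*cosh(2*t).

f(t) = exp(6*t)*cosh(2*t)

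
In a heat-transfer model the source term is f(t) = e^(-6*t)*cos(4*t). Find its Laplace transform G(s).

L{cos(4t)} = s/(s^2 + 16).
By the first shifting theorem, multiplying by e^(-6t) replaces s with s + 6.

G(s) = (s + 6)/((s + 6)^2 + 16)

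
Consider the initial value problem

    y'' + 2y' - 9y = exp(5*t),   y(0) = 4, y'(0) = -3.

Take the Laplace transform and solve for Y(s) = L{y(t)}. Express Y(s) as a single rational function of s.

Apply the Laplace transform to the equation.
With L{y''} = s^2 Y - s·y(0) - y'(0) and L{y'} = sY - y(0), with y(0) = 4, y'(0) = -3: the LHS transforms to (s^2 + 2*s - 9)Y - (4*s + 5).
The right side is L{exp(5*t)} = 1/(s - 5).
So (s^2 + 2*s - 9)Y = 1/(s - 5) + (4*s + 5).
Divide through and combine into a single rational function.

Y(s) = (4*s^2 - 15*s - 24)/(s^3 - 3*s^2 - 19*s + 45)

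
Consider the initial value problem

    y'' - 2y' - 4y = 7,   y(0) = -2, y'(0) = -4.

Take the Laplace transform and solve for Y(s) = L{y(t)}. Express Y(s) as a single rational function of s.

Laplace-transform each side.
The derivative rules (L{y''} = s^2 Y - s·y(0) - y'(0) and L{y'} = sY - y(0), with y(0) = -2, y'(0) = -4) turn the left side into (s^2 - 2*s - 4)Y - (-2*s).
The right side is L{7} = 7/s.
So (s^2 - 2*s - 4)Y = 7/s + (-2*s).
Isolate Y and clear denominators.

Y(s) = (-2*s^2 + 7)/(s^3 - 2*s^2 - 4*s)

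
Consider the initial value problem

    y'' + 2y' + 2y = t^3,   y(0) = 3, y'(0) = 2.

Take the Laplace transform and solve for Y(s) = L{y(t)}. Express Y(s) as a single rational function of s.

Y(s) = (3*s^5 + 8*s^4 + 6)/(s^6 + 2*s^5 + 2*s^4)

Laplace-transform each side.
The derivative rules (L{y''} = s^2 Y - s·y(0) - y'(0) and L{y'} = sY - y(0), with y(0) = 3, y'(0) = 2) turn the left side into (s^2 + 2*s + 2)Y - (3*s + 8).
The right side is L{t^3} = 6/s^4.
So (s^2 + 2*s + 2)Y = 6/s^4 + (3*s + 8).
Solve for Y(s) and write it as one ratio of polynomials.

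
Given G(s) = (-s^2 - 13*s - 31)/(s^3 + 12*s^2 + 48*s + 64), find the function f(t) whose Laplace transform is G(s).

Factor the denominator: s^3 + 12*s^2 + 48*s + 64 = (s + 4)^3.
Partial fraction decomposition gives [-1/(s + 4)] + [-5/(s + 4)^2] + [5/(s + 4)^3].
Invert each term: -1/(s + 4) ↔ -e^(-4t); -5/(s + 4)^2 ↔ -5t·e^(-4t); 5/(s + 4)^3 ↔ (5/2)t^2·e^(-4t).

f(t) = 5*t^2*exp(-4*t)/2 - 5*t*exp(-4*t) - exp(-4*t)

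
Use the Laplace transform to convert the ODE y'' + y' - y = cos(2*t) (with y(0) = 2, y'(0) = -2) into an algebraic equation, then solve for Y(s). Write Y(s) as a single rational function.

Y(s) = (2*s^3 + 9*s)/(s^4 + s^3 + 3*s^2 + 4*s - 4)

Take the Laplace transform of both sides.
The derivative rules (L{y''} = s^2 Y - s·y(0) - y'(0) and L{y'} = sY - y(0), with y(0) = 2, y'(0) = -2) turn the left side into (s^2 + s - 1)Y - (2*s).
The right side is L{cos(2*t)} = s/(s^2 + 4).
So (s^2 + s - 1)Y = s/(s^2 + 4) + (2*s).
Solve for Y(s) and write it as one ratio of polynomials.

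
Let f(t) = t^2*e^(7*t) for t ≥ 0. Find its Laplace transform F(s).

F(s) = 2/(s - 7)^3

L{e^(7t)} = 1/(s - 7).
Then apply L{t^2·g(t)} = (-1)^2 d^2/ds^2[G(s)] with G(s) = 1/(s - 7):
differentiating 2 times and applying the sign gives 2/(s - 7)^3.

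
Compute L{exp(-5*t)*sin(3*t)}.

L{sin(3t)} = 3/(s^2 + 9).
By the first shifting theorem, multiplying by e^(-5t) replaces s with s + 5.

3/((s + 5)^2 + 9)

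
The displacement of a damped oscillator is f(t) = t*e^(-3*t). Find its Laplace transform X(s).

L{e^(-3t)} = 1/(s + 3).
Then apply L{t·g(t)} = -d/ds[G(s)] with G(s) = 1/(s + 3):
differentiating 1 time and applying the sign gives (s + 3)^(-2).

X(s) = (s + 3)^(-2)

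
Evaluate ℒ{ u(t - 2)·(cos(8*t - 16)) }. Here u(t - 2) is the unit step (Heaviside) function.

By the second shifting theorem, L{u(t - c)·g(t - c)} = e^(-cs)·G(s) with c = 2 and G(s) = L{g(t)}.
L{cos(8t)} = s/(s^2 + 64).

s*exp(-2*s)/(s^2 + 64)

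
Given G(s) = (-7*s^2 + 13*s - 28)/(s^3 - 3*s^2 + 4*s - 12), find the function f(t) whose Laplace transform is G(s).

f(t) = -4*exp(3*t) + 2*sin(2*t) - 3*cos(2*t)

Factor the denominator: s^3 - 3*s^2 + 4*s - 12 = (s - 3)*(s^2 + 4).
Partial fraction decomposition gives [-4/(s - 3)] + [-3*s/(s^2 + 4)] + [4/(s^2 + 4)].
Invert each term: -4/(s - 3) ↔ -4e^(3t); -3·s/(s^2 + 4) ↔ -3cos(2t); 2·2/(s^2 + 4) ↔ 2sin(2t).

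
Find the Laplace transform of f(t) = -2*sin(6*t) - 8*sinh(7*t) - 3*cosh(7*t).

By linearity of the Laplace transform, transform each term separately.
(-2)·[L{sin(6t)} = 6/(s^2 + 36)]; (-8)·[L{sinh(7t)} = 7/(s^2 - 49)]; (-3)·[L{cosh(7t)} = s/(s^2 - 49)].

-3*s/(s^2 - 49) - 12/(s^2 + 36) - 56/(s^2 - 49)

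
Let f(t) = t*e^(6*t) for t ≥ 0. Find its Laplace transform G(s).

G(s) = (s - 6)^(-2)

L{e^(6t)} = 1/(s - 6).
Then apply L{t·g(t)} = -d/ds[H(s)] with H(s) = 1/(s - 6):
differentiating 1 time and applying the sign gives (s - 6)^(-2).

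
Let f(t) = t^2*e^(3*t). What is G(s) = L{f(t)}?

L{e^(3t)} = 1/(s - 3).
Then apply L{t^2·g(t)} = (-1)^2 d^2/ds^2[H(s)] with H(s) = 1/(s - 3):
differentiating 2 times and applying the sign gives 2/(s - 3)^3.

G(s) = 2/(s - 3)^3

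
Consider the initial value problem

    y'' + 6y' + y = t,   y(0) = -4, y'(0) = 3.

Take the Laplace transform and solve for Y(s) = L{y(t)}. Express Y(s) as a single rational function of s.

Laplace-transform each side.
The derivative rules (L{y''} = s^2 Y - s·y(0) - y'(0) and L{y'} = sY - y(0), with y(0) = -4, y'(0) = 3) turn the left side into (s^2 + 6*s + 1)Y - (-4*s - 21).
The right side is L{t} = s^(-2).
So (s^2 + 6*s + 1)Y = s^(-2) + (-4*s - 21).
Solve for Y(s) and write it as one ratio of polynomials.

Y(s) = (-4*s^3 - 21*s^2 + 1)/(s^4 + 6*s^3 + s^2)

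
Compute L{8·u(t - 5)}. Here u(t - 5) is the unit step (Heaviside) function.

By the second shifting theorem, L{u(t - c)·g(t - c)} = e^(-cs)·G(s) with c = 5 and G(s) = L{g(t)}.
L{8} = 8/s.

8*exp(-5*s)/s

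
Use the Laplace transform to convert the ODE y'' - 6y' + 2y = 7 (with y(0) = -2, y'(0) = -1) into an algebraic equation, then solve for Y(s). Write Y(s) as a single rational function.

Apply the Laplace transform to the equation.
With L{y''} = s^2 Y - s·y(0) - y'(0) and L{y'} = sY - y(0), with y(0) = -2, y'(0) = -1: the LHS transforms to (s^2 - 6*s + 2)Y - (-2*s + 11).
The right side is L{7} = 7/s.
So (s^2 - 6*s + 2)Y = 7/s + (-2*s + 11).
Isolate Y and clear denominators.

Y(s) = (-2*s^2 + 11*s + 7)/(s^3 - 6*s^2 + 2*s)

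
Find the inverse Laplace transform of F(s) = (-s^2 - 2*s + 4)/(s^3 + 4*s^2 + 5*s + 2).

Factor the denominator: s^3 + 4*s^2 + 5*s + 2 = (s + 1)^2*(s + 2).
Partial fraction decomposition gives [-5/(s + 1)] + [5/(s + 1)^2] + [4/(s + 2)].
Invert each term: -5/(s + 1) ↔ -5e^(-t); 5/(s + 1)^2 ↔ 5t·e^(-t); 4/(s + 2) ↔ 4e^(-2t).

5*t*exp(-t) - 5*exp(-t) + 4*exp(-2*t)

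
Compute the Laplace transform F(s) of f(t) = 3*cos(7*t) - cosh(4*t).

F(s) = 3*s/(s^2 + 49) - s/(s^2 - 16)

Apply the Laplace transform termwise.
(3)·[L{cos(7t)} = s/(s^2 + 49)]; (-1)·[L{cosh(4t)} = s/(s^2 - 16)].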